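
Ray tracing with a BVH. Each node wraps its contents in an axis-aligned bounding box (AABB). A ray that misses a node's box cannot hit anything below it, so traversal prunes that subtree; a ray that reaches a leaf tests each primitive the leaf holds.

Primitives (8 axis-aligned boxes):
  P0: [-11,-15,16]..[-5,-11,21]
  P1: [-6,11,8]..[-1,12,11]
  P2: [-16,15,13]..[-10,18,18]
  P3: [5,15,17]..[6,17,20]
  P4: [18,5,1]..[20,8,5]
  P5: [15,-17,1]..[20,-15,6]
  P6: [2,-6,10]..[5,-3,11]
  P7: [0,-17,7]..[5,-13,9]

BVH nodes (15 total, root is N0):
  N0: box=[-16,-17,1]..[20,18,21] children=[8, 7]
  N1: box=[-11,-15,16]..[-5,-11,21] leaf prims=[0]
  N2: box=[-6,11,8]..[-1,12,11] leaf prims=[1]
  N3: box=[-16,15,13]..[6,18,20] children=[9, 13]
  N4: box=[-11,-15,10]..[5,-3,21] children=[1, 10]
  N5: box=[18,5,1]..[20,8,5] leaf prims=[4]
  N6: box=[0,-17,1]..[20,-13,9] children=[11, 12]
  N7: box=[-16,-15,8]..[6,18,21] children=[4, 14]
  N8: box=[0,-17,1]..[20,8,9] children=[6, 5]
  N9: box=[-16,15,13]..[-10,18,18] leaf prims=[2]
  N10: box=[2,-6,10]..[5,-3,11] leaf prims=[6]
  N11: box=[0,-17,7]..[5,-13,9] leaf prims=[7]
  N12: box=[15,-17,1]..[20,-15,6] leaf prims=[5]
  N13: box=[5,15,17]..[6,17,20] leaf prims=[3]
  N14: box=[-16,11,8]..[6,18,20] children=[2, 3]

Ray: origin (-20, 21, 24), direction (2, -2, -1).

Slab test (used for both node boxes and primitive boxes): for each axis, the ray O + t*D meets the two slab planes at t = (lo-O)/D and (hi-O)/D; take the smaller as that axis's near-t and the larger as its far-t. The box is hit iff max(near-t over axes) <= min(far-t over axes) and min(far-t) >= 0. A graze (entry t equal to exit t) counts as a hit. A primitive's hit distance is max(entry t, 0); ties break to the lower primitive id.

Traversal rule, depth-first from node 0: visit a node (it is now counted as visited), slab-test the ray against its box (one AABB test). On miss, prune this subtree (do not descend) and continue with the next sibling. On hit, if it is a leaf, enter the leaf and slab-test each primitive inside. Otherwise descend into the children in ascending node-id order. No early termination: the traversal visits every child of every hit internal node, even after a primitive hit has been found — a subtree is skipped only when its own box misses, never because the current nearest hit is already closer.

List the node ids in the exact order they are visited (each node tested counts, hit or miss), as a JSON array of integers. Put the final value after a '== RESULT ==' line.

Walk:
N0 x:[2,20] y:[3/2,19] z:[3,23] -> hit [3,19], descend [7, 8]
  N7 x:[2,13] y:[3/2,18] z:[3,16] -> hit [3,13], descend [4, 14]
    N4 x:[9/2,25/2] y:[12,18] z:[3,14] -> hit [12,25/2], descend [1, 10]
      N1 x:[9/2,15/2] y:[16,18] z:[3,8] -> miss, prune
      N10 x:[11,25/2] y:[12,27/2] z:[13,14] -> miss, prune
    N14 x:[2,13] y:[3/2,5] z:[4,16] -> hit [4,5], descend [2, 3]
      N2 x:[7,19/2] y:[9/2,5] z:[13,16] -> miss, prune
      N3 x:[2,13] y:[3/2,3] z:[4,11] -> miss, prune
  N8 x:[10,20] y:[13/2,19] z:[15,23] -> hit [15,19], descend [5, 6]
    N5 x:[19,20] y:[13/2,8] z:[19,23] -> miss, prune
    N6 x:[10,20] y:[17,19] z:[15,23] -> hit [17,19], descend [11, 12]
      N11 x:[10,25/2] y:[17,19] z:[15,17] -> miss, prune
      N12 x:[35/2,20] y:[18,19] z:[18,23] -> hit [18,19] leaf, test {P5@t=18}

13 AABB tests over nodes [0, 7, 4, 1, 10, 14, 2, 3, 8, 5, 6, 11, 12]; 1 leaf entered; closest P5.

== RESULT ==
[0, 7, 4, 1, 10, 14, 2, 3, 8, 5, 6, 11, 12]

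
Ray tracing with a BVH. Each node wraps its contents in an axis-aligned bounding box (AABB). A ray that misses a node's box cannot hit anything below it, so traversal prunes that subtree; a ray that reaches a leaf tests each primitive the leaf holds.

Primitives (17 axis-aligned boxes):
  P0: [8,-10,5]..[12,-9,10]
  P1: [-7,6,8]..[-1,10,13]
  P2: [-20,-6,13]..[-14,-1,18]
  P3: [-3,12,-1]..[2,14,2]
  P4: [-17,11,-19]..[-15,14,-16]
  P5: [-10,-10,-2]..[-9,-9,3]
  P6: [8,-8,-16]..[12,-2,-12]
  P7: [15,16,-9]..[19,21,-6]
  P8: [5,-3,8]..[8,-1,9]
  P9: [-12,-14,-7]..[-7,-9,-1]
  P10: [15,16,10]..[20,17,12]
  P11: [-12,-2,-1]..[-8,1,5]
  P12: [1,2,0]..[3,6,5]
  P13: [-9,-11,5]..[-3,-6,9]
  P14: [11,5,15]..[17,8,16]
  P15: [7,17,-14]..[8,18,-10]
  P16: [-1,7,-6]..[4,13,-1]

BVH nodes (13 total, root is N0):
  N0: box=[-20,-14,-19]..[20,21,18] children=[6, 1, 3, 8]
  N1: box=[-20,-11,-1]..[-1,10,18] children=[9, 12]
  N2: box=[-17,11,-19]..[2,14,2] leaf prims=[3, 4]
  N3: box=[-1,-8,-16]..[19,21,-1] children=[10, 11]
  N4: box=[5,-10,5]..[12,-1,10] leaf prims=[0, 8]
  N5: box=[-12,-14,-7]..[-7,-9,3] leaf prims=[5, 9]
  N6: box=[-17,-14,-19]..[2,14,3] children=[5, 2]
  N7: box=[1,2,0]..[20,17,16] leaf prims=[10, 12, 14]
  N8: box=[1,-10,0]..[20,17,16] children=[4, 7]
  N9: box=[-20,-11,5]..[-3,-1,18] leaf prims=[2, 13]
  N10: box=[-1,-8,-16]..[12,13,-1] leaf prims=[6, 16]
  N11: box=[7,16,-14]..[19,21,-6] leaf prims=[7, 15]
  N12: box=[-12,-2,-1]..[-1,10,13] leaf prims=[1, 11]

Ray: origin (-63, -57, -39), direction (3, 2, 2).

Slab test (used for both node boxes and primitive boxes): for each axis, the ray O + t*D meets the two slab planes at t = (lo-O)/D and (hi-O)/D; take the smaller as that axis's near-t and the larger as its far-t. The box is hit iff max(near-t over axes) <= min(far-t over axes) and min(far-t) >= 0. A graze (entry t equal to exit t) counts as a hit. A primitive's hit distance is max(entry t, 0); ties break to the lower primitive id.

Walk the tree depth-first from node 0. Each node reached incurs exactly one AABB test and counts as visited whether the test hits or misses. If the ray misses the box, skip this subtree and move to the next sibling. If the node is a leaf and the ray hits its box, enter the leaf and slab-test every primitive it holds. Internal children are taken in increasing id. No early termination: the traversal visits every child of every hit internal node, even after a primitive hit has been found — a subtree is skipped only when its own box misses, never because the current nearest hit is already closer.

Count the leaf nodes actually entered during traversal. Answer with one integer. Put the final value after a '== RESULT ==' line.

Traverse from the root:
N0 x:[43/3,83/3] y:[43/2,39] z:[10,57/2] -> hit [43/2,83/3], descend [1, 3, 6, 8]
  N1 x:[43/3,62/3] y:[23,67/2] z:[19,57/2] -> miss, prune
  N3 x:[62/3,82/3] y:[49/2,39] z:[23/2,19] -> miss, prune
  N6 x:[46/3,65/3] y:[43/2,71/2] z:[10,21] -> miss, prune
  N8 x:[64/3,83/3] y:[47/2,37] z:[39/2,55/2] -> hit [47/2,55/2], descend [4, 7]
    N4 x:[68/3,25] y:[47/2,28] z:[22,49/2] -> hit [47/2,49/2] leaf, test {P0@t=71/3, P8(miss)}
    N7 x:[64/3,83/3] y:[59/2,37] z:[39/2,55/2] -> miss, prune

Visited [0, 1, 3, 6, 8, 4, 7]. Tests: 7 box, 1 leaf. Nearest: P0.

== RESULT ==
1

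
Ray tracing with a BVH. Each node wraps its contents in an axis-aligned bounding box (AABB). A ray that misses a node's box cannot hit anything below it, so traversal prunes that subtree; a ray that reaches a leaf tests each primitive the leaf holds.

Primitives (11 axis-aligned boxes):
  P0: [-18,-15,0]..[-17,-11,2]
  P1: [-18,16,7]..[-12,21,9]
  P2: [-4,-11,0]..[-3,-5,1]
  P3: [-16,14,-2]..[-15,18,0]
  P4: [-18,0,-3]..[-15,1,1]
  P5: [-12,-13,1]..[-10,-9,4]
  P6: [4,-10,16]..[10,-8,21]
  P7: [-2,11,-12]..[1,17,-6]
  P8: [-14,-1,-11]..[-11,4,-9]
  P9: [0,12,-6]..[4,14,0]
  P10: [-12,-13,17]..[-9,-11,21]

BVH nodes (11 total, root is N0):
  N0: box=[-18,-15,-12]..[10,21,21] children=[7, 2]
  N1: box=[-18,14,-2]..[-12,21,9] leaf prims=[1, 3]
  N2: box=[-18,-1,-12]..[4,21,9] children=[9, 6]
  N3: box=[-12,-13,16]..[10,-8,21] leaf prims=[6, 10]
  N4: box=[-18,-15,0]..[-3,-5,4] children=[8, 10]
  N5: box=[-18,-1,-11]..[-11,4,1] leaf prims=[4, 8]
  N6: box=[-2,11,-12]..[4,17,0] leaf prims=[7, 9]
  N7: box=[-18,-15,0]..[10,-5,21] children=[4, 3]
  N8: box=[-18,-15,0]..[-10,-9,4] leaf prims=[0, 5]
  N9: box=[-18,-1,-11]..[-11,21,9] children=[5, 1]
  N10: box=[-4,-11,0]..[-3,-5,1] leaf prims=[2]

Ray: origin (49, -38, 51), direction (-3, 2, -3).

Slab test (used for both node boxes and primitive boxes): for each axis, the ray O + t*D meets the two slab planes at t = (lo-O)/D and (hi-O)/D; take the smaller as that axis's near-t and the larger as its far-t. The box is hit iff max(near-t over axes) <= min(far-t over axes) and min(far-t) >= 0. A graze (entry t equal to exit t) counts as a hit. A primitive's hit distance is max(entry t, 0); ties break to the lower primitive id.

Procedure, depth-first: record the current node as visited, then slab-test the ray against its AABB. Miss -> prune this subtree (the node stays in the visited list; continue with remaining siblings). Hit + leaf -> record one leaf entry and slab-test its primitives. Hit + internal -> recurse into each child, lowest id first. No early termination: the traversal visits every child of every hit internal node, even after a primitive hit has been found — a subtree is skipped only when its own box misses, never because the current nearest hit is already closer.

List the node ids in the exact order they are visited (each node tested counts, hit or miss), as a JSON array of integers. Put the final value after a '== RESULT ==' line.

Walk:
N0 x:[13,67/3] y:[23/2,59/2] z:[10,21] -> hit [13,21], descend [2, 7]
  N2 x:[15,67/3] y:[37/2,59/2] z:[14,21] -> hit [37/2,21], descend [6, 9]
    N6 x:[15,17] y:[49/2,55/2] z:[17,21] -> miss, prune
    N9 x:[20,67/3] y:[37/2,59/2] z:[14,62/3] -> hit [20,62/3], descend [1, 5]
      N1 x:[61/3,67/3] y:[26,59/2] z:[14,53/3] -> miss, prune
      N5 x:[20,67/3] y:[37/2,21] z:[50/3,62/3] -> hit [20,62/3] leaf, test {P4(miss), P8@t=20}
  N7 x:[13,67/3] y:[23/2,33/2] z:[10,17] -> hit [13,33/2], descend [3, 4]
    N3 x:[13,61/3] y:[25/2,15] z:[10,35/3] -> miss, prune
    N4 x:[52/3,67/3] y:[23/2,33/2] z:[47/3,17] -> miss, prune

Visited [0, 2, 6, 9, 1, 5, 7, 3, 4]. Tests: 9 box, 1 leaf. Nearest: P8.

== RESULT ==
[0, 2, 6, 9, 1, 5, 7, 3, 4]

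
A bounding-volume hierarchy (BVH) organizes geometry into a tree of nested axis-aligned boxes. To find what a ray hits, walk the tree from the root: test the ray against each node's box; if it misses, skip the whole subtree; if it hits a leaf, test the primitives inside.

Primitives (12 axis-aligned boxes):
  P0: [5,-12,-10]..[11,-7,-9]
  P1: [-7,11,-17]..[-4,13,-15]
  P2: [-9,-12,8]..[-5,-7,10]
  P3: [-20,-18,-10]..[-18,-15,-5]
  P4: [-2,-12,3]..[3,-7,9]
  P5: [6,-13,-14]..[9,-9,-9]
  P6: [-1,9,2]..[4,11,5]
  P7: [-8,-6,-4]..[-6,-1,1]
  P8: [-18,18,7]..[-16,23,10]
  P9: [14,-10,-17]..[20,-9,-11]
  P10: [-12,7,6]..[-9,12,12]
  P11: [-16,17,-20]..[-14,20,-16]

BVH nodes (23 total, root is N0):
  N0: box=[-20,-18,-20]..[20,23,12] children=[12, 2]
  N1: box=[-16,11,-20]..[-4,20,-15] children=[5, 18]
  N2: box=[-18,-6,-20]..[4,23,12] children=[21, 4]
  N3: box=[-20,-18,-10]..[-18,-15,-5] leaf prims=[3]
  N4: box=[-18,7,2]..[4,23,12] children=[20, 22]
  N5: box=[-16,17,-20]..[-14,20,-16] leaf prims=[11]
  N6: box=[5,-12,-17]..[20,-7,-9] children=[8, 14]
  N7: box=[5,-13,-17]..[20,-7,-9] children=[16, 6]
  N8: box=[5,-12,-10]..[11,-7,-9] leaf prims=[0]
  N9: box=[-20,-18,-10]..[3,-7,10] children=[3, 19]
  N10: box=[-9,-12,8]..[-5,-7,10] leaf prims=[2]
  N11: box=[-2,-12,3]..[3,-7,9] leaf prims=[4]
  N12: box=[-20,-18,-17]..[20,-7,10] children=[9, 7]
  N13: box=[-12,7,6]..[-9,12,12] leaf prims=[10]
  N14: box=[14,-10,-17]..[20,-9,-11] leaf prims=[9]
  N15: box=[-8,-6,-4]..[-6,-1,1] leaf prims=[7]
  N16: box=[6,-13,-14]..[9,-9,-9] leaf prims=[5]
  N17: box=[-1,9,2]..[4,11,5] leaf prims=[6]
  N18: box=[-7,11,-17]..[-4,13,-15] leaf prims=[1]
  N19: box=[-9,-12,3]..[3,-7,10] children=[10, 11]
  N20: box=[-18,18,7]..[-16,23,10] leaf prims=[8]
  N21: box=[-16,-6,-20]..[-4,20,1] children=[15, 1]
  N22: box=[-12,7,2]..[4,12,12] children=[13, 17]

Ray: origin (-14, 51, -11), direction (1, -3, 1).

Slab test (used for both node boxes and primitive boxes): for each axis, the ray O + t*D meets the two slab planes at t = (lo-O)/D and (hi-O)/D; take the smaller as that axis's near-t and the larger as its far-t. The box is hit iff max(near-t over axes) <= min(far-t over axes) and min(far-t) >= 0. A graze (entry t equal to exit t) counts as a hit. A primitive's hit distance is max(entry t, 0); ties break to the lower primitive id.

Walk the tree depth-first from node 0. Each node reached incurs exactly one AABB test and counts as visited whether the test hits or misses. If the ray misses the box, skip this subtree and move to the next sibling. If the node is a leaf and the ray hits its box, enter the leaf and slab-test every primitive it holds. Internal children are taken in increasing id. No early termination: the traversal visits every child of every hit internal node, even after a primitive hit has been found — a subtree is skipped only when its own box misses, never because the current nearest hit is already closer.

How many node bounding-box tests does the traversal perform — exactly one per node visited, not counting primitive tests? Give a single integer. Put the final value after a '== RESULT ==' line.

Trace the traversal:
N0 x:[-6,34] y:[28/3,23] z:[-9,23] -> hit [28/3,23], descend [2, 12]
  N2 x:[-4,18] y:[28/3,19] z:[-9,23] -> hit [28/3,18], descend [4, 21]
    N4 x:[-4,18] y:[28/3,44/3] z:[13,23] -> hit [13,44/3], descend [20, 22]
      N20 x:[-4,-2] y:[28/3,11] z:[18,21] -> miss, prune
      N22 x:[2,18] y:[13,44/3] z:[13,23] -> hit [13,44/3], descend [13, 17]
        N13 x:[2,5] y:[13,44/3] z:[17,23] -> miss, prune
        N17 x:[13,18] y:[40/3,14] z:[13,16] -> hit [40/3,14] leaf, test {P6@t=40/3}
    N21 x:[-2,10] y:[31/3,19] z:[-9,12] -> miss, prune
  N12 x:[-6,34] y:[58/3,23] z:[-6,21] -> hit [58/3,21], descend [7, 9]
    N7 x:[19,34] y:[58/3,64/3] z:[-6,2] -> miss, prune
    N9 x:[-6,17] y:[58/3,23] z:[1,21] -> miss, prune

Visited [0, 2, 4, 20, 22, 13, 17, 21, 12, 7, 9]. Tests: 11 box, 1 leaf. Nearest: P6.

== RESULT ==
11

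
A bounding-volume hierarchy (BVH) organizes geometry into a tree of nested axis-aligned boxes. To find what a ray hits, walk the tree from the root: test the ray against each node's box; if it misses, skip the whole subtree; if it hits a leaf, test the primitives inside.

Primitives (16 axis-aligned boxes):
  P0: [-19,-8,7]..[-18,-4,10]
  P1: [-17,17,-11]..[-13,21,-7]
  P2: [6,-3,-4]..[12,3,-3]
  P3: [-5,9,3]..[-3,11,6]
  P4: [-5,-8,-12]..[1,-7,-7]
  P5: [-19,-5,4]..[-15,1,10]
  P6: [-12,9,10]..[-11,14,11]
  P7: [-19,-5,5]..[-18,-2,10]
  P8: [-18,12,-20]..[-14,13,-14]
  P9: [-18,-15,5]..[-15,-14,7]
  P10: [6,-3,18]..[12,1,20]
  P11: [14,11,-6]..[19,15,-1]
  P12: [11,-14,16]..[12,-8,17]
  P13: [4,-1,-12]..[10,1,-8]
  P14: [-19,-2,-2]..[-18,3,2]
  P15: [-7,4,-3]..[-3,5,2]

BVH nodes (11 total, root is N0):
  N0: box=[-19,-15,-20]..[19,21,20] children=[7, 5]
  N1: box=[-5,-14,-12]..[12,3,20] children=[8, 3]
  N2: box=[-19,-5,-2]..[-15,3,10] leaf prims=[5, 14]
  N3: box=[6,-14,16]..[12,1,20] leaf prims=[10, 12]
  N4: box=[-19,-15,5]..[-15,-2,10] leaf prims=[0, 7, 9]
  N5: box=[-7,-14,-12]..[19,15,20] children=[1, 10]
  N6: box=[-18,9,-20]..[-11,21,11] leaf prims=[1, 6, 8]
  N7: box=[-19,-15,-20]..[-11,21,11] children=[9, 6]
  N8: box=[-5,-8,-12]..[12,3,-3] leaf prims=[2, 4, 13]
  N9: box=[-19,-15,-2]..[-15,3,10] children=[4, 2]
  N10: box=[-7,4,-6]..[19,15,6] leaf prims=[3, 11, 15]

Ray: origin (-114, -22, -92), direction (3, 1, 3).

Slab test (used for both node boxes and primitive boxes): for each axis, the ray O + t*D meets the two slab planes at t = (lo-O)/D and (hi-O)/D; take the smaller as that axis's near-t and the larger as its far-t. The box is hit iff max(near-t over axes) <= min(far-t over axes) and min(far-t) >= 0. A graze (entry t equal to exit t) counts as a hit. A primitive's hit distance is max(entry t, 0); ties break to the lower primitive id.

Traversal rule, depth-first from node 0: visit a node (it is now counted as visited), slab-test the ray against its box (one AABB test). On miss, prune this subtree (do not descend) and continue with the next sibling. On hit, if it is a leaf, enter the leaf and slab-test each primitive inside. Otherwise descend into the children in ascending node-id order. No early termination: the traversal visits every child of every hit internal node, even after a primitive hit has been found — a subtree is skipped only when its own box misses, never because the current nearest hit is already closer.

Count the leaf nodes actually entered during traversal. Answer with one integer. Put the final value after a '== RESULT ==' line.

Trace the traversal:
N0 x:[95/3,133/3] y:[7,43] z:[24,112/3] -> hit [95/3,112/3], descend [5, 7]
  N5 x:[107/3,133/3] y:[8,37] z:[80/3,112/3] -> hit [107/3,37], descend [1, 10]
    N1 x:[109/3,42] y:[8,25] z:[80/3,112/3] -> miss, prune
    N10 x:[107/3,133/3] y:[26,37] z:[86/3,98/3] -> miss, prune
  N7 x:[95/3,103/3] y:[7,43] z:[24,103/3] -> hit [95/3,103/3], descend [6, 9]
    N6 x:[32,103/3] y:[31,43] z:[24,103/3] -> hit [32,103/3] leaf, test {P1(miss), P6@t=34, P8(miss)}
    N9 x:[95/3,33] y:[7,25] z:[30,34] -> miss, prune

7 AABB tests over nodes [0, 5, 1, 10, 7, 6, 9]; 1 leaf entered; closest P6.

== RESULT ==
1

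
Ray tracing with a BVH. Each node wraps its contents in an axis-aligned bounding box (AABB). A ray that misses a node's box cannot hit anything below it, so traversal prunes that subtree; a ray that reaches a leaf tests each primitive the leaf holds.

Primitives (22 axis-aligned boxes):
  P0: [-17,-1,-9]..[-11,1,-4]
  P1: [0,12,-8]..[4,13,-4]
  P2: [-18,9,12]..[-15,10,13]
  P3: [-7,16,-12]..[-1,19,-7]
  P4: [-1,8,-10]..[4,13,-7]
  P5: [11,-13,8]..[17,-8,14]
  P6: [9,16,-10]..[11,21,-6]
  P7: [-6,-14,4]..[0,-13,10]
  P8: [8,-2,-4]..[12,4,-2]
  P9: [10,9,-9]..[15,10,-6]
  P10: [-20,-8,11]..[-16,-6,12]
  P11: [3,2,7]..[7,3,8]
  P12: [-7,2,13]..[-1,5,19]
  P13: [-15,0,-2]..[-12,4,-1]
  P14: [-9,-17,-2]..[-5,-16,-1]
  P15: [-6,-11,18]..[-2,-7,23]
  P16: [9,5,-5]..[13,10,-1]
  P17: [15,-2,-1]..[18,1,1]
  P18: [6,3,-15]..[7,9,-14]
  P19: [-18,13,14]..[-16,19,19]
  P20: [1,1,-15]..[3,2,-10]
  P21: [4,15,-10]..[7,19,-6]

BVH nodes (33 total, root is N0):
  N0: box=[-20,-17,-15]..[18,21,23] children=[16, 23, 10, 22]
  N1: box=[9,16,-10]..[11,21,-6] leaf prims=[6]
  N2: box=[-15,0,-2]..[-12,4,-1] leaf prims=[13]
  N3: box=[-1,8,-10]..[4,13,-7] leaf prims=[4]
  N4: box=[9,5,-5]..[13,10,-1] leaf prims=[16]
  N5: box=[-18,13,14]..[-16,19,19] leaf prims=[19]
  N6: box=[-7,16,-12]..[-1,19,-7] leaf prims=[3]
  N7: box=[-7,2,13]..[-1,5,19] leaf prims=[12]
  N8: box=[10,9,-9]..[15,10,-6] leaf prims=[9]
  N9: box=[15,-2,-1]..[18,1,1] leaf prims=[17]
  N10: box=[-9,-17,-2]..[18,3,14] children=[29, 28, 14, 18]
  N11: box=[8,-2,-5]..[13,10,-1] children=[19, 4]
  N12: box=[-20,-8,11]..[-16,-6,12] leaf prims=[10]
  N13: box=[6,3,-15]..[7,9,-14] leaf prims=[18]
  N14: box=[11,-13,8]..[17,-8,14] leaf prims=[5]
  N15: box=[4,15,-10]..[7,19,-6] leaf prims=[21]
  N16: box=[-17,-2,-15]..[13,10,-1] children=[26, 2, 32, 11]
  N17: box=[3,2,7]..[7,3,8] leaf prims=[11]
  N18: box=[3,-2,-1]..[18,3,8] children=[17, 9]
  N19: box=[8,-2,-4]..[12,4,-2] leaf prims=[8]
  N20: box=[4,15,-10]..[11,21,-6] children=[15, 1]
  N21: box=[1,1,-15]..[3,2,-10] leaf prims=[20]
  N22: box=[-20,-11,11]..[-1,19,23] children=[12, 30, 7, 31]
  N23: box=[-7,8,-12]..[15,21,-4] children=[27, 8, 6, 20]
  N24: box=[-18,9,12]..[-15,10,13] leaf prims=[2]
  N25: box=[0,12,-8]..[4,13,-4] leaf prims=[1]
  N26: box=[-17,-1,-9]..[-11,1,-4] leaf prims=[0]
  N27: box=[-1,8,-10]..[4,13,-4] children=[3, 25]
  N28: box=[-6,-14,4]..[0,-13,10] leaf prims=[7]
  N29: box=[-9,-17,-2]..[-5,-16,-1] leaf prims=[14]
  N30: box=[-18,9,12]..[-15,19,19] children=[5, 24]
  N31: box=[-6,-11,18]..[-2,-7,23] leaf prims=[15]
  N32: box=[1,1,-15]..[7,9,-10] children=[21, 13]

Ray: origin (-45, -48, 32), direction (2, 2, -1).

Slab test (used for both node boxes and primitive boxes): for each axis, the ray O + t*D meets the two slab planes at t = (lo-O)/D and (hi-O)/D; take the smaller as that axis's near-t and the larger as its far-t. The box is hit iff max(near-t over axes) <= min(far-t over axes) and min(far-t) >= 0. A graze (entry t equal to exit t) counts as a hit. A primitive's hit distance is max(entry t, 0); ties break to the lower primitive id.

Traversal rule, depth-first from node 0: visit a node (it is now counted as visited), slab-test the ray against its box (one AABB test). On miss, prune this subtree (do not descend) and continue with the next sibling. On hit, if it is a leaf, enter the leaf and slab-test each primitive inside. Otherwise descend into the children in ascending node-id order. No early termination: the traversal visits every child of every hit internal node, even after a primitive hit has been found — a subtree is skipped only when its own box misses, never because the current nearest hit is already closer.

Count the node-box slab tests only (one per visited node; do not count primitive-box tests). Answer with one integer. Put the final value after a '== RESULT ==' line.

Trace the traversal:
N0 x:[25/2,63/2] y:[31/2,69/2] z:[9,47] -> hit [31/2,63/2], descend [10, 16, 22, 23]
  N10 x:[18,63/2] y:[31/2,51/2] z:[18,34] -> hit [18,51/2], descend [14, 18, 28, 29]
    N14 x:[28,31] y:[35/2,20] z:[18,24] -> miss, prune
    N18 x:[24,63/2] y:[23,51/2] z:[24,33] -> hit [24,51/2], descend [9, 17]
      N9 x:[30,63/2] y:[23,49/2] z:[31,33] -> miss, prune
      N17 x:[24,26] y:[25,51/2] z:[24,25] -> hit [25,25] leaf, test {P11@t=25}
    N28 x:[39/2,45/2] y:[17,35/2] z:[22,28] -> miss, prune
    N29 x:[18,20] y:[31/2,16] z:[33,34] -> miss, prune
  N16 x:[14,29] y:[23,29] z:[33,47] -> miss, prune
  N22 x:[25/2,22] y:[37/2,67/2] z:[9,21] -> hit [37/2,21], descend [7, 12, 30, 31]
    N7 x:[19,22] y:[25,53/2] z:[13,19] -> miss, prune
    N12 x:[25/2,29/2] y:[20,21] z:[20,21] -> miss, prune
    N30 x:[27/2,15] y:[57/2,67/2] z:[13,20] -> miss, prune
    N31 x:[39/2,43/2] y:[37/2,41/2] z:[9,14] -> miss, prune
  N23 x:[19,30] y:[28,69/2] z:[36,44] -> miss, prune

15 AABB tests over nodes [0, 10, 14, 18, 9, 17, 28, 29, 16, 22, 7, 12, 30, 31, 23]; 1 leaf entered; closest P11.

== RESULT ==
15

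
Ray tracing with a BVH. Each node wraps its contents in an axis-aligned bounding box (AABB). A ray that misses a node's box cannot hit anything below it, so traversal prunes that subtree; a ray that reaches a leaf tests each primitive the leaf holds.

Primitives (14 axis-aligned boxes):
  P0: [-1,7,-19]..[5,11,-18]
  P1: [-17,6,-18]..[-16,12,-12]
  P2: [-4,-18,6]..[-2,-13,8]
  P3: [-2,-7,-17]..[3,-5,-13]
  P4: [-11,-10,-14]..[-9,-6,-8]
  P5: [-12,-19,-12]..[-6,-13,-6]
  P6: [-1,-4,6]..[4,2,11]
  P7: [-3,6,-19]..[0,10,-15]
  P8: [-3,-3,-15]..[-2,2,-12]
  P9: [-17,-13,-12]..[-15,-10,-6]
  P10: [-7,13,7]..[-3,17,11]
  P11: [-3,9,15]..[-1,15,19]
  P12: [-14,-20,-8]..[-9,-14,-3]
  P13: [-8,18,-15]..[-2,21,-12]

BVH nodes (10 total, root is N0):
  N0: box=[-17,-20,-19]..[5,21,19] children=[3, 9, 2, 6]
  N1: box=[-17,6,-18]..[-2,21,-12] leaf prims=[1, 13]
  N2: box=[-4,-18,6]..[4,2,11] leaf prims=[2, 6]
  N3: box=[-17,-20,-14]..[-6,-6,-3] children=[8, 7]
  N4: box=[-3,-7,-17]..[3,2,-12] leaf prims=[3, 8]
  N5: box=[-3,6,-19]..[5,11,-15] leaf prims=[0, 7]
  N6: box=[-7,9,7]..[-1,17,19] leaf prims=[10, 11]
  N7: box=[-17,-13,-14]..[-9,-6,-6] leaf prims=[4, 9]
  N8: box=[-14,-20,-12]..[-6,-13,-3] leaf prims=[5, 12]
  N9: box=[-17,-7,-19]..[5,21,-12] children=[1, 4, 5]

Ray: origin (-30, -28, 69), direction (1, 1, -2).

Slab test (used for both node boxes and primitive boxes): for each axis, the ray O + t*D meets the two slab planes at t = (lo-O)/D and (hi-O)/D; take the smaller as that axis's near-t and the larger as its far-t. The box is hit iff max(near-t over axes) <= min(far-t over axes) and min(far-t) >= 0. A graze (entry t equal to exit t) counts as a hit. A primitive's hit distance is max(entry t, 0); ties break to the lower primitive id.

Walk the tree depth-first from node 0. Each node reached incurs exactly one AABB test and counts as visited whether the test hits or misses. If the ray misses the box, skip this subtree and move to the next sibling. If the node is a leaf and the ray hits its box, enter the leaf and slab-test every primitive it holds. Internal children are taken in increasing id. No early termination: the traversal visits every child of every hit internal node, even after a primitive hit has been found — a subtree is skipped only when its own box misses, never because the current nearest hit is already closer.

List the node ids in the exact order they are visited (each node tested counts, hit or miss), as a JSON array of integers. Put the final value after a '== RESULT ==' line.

Traverse from the root:
N0 x:[13,35] y:[8,49] z:[25,44] -> hit [25,35], descend [2, 3, 6, 9]
  N2 x:[26,34] y:[10,30] z:[29,63/2] -> hit [29,30] leaf, test {P2(miss), P6@t=29}
  N3 x:[13,24] y:[8,22] z:[36,83/2] -> miss, prune
  N6 x:[23,29] y:[37,45] z:[25,31] -> miss, prune
  N9 x:[13,35] y:[21,49] z:[81/2,44] -> miss, prune

order=[0, 2, 3, 6, 9]  |boxes|=5  |leaves|=1  hit=P6

== RESULT ==
[0, 2, 3, 6, 9]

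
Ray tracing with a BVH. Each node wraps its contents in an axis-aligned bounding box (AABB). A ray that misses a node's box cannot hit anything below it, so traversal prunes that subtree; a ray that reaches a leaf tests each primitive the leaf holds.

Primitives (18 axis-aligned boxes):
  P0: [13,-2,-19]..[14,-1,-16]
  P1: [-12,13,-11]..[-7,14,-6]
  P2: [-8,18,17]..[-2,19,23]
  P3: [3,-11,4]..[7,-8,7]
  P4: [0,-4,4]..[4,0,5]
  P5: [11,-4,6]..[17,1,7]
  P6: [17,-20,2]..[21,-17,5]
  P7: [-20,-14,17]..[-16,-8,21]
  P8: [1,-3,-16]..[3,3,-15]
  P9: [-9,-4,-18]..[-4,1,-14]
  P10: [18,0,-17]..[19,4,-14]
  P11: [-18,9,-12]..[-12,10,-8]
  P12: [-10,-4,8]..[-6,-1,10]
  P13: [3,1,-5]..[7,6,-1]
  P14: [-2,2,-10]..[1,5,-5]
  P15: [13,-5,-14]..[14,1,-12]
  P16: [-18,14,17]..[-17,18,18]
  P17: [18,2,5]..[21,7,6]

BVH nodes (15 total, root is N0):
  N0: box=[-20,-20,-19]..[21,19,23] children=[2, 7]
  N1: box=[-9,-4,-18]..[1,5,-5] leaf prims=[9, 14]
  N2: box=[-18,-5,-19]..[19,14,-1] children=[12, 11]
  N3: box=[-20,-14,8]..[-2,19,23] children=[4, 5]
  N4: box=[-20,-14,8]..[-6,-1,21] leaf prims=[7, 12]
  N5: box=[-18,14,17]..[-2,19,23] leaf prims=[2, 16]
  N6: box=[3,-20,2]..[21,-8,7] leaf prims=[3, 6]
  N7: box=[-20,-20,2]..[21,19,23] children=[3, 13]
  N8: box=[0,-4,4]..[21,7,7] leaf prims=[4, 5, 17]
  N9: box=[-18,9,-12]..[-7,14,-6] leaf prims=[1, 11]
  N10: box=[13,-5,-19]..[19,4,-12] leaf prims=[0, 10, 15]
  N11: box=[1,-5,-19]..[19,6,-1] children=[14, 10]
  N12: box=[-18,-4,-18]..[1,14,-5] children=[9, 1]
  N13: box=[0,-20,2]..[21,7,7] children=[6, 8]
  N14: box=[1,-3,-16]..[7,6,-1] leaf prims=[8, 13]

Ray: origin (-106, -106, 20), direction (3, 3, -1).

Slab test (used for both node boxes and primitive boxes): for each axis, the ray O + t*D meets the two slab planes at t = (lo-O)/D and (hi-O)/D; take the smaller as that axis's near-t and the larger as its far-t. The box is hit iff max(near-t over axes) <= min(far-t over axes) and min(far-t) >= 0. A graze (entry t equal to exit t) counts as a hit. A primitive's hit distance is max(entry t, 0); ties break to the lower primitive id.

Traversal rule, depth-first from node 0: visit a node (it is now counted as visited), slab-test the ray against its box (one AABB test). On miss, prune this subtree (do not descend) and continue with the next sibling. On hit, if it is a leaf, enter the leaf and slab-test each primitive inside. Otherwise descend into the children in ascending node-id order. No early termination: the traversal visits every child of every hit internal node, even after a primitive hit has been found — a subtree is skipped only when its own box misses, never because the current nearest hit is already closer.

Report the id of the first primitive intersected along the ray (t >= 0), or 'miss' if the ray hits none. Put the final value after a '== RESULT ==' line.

Traverse from the root:
N0 x:[86/3,127/3] y:[86/3,125/3] z:[-3,39] -> hit [86/3,39], descend [2, 7]
  N2 x:[88/3,125/3] y:[101/3,40] z:[21,39] -> hit [101/3,39], descend [11, 12]
    N11 x:[107/3,125/3] y:[101/3,112/3] z:[21,39] -> hit [107/3,112/3], descend [10, 14]
      N10 x:[119/3,125/3] y:[101/3,110/3] z:[32,39] -> miss, prune
      N14 x:[107/3,113/3] y:[103/3,112/3] z:[21,36] -> hit [107/3,36] leaf, test {P8@t=107/3, P13(miss)}
    N12 x:[88/3,107/3] y:[34,40] z:[25,38] -> hit [34,107/3], descend [1, 9]
      N1 x:[97/3,107/3] y:[34,37] z:[25,38] -> hit [34,107/3] leaf, test {P9@t=34, P14(miss)}
      N9 x:[88/3,33] y:[115/3,40] z:[26,32] -> miss, prune
  N7 x:[86/3,127/3] y:[86/3,125/3] z:[-3,18] -> miss, prune

Visited [0, 2, 11, 10, 14, 12, 1, 9, 7]. Tests: 9 box, 2 leaf. Nearest: P9.

== RESULT ==
9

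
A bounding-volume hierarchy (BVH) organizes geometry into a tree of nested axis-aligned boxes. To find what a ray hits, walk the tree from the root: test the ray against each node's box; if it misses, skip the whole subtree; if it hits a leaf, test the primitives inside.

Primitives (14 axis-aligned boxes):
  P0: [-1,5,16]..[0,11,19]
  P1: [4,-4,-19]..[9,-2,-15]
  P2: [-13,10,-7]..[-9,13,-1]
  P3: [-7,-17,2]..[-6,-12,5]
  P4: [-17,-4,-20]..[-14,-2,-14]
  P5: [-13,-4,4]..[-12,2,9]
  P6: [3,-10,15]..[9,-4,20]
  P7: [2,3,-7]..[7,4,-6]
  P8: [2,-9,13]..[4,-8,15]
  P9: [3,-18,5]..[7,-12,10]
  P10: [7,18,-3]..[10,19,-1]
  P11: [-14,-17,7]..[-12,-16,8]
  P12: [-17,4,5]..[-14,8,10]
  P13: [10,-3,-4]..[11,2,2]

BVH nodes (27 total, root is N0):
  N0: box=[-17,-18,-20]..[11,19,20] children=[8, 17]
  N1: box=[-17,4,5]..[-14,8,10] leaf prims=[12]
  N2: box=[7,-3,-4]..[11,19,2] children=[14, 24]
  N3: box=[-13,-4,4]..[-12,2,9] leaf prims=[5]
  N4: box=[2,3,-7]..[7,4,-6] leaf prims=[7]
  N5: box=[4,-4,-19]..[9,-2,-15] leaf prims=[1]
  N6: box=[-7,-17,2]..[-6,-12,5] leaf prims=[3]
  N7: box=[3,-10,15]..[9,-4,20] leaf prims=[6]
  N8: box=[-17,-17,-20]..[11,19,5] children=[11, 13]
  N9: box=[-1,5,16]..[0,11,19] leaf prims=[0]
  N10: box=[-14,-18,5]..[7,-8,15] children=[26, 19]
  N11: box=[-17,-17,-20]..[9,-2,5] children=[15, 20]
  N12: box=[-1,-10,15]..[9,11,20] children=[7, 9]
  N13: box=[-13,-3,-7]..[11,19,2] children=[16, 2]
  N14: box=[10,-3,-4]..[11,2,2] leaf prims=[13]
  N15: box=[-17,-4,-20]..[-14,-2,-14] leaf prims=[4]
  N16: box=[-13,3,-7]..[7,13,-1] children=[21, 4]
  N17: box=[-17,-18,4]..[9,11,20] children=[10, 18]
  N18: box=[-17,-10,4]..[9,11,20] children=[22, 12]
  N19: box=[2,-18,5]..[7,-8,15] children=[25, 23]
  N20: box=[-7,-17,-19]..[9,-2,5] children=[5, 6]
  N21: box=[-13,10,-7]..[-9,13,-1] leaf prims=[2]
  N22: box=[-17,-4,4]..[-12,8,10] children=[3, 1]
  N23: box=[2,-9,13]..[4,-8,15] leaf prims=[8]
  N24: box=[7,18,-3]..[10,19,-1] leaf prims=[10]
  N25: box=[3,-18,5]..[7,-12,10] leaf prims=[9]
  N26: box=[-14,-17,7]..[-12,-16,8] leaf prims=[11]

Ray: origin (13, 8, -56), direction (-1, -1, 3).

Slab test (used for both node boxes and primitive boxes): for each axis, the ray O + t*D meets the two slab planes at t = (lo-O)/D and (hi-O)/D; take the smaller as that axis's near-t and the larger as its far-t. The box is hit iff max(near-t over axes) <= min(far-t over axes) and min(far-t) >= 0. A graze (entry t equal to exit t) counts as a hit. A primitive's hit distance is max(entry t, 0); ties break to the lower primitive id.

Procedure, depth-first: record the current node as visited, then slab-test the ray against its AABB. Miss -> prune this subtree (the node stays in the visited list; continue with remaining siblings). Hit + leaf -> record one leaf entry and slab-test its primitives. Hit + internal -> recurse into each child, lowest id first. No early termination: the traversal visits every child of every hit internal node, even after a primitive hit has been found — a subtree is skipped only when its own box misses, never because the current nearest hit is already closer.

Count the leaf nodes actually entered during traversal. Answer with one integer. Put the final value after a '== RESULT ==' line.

Trace the traversal:
N0 x:[2,30] y:[-11,26] z:[12,76/3] -> hit [12,76/3], descend [8, 17]
  N8 x:[2,30] y:[-11,25] z:[12,61/3] -> hit [12,61/3], descend [11, 13]
    N11 x:[4,30] y:[10,25] z:[12,61/3] -> hit [12,61/3], descend [15, 20]
      N15 x:[27,30] y:[10,12] z:[12,14] -> miss, prune
      N20 x:[4,20] y:[10,25] z:[37/3,61/3] -> hit [37/3,20], descend [5, 6]
        N5 x:[4,9] y:[10,12] z:[37/3,41/3] -> miss, prune
        N6 x:[19,20] y:[20,25] z:[58/3,61/3] -> hit [20,20] leaf, test {P3@t=20}
    N13 x:[2,26] y:[-11,11] z:[49/3,58/3] -> miss, prune
  N17 x:[4,30] y:[-3,26] z:[20,76/3] -> hit [20,76/3], descend [10, 18]
    N10 x:[6,27] y:[16,26] z:[61/3,71/3] -> hit [61/3,71/3], descend [19, 26]
      N19 x:[6,11] y:[16,26] z:[61/3,71/3] -> miss, prune
      N26 x:[25,27] y:[24,25] z:[21,64/3] -> miss, prune
    N18 x:[4,30] y:[-3,18] z:[20,76/3] -> miss, prune

order=[0, 8, 11, 15, 20, 5, 6, 13, 17, 10, 19, 26, 18]  |boxes|=13  |leaves|=1  hit=P3

== RESULT ==
1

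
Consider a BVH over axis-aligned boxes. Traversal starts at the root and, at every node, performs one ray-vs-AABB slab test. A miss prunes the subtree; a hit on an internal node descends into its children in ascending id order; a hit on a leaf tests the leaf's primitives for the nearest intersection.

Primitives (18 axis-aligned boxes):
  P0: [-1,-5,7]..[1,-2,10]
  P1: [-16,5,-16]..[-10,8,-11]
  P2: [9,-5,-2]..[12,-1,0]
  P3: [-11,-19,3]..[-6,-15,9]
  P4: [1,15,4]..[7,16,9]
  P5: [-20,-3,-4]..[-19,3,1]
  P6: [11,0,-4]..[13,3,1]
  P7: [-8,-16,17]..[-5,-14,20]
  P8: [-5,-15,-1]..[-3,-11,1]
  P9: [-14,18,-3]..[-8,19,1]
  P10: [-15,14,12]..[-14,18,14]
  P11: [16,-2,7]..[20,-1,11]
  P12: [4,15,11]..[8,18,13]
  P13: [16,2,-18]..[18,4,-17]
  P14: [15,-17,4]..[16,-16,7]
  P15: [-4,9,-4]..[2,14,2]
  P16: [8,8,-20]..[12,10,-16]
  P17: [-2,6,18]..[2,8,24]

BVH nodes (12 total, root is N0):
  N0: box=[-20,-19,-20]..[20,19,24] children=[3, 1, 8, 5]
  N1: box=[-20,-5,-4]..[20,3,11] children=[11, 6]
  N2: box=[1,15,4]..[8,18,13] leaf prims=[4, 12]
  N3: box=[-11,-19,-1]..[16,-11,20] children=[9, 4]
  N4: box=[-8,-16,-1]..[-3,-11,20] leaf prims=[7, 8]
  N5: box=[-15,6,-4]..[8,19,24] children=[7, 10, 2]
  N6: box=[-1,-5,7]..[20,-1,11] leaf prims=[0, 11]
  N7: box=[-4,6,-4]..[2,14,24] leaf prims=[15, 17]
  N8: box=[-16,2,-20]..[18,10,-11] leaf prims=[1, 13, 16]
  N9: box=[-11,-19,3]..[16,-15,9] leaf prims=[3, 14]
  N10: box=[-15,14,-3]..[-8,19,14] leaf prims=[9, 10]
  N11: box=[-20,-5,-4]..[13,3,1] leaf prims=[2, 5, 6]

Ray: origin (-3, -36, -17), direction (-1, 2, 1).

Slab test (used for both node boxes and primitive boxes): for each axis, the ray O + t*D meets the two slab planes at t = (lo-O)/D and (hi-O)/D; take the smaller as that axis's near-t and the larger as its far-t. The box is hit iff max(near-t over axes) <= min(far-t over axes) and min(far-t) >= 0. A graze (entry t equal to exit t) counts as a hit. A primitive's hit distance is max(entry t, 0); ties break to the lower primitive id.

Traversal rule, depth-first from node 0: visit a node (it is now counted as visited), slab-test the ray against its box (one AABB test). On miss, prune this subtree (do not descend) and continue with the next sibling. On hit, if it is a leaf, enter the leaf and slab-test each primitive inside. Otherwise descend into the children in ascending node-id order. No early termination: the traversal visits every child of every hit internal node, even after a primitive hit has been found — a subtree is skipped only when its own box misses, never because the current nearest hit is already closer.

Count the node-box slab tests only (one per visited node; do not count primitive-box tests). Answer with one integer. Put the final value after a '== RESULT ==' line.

Walk:
N0 x:[-23,17] y:[17/2,55/2] z:[-3,41] -> hit [17/2,17], descend [1, 3, 5, 8]
  N1 x:[-23,17] y:[31/2,39/2] z:[13,28] -> hit [31/2,17], descend [6, 11]
    N6 x:[-23,-2] y:[31/2,35/2] z:[24,28] -> miss, prune
    N11 x:[-16,17] y:[31/2,39/2] z:[13,18] -> hit [31/2,17] leaf, test {P2(miss), P5@t=33/2, P6(miss)}
  N3 x:[-19,8] y:[17/2,25/2] z:[16,37] -> miss, prune
  N5 x:[-11,12] y:[21,55/2] z:[13,41] -> miss, prune
  N8 x:[-21,13] y:[19,23] z:[-3,6] -> miss, prune

Visited [0, 1, 6, 11, 3, 5, 8]. Tests: 7 box, 1 leaf. Nearest: P5.

== RESULT ==
7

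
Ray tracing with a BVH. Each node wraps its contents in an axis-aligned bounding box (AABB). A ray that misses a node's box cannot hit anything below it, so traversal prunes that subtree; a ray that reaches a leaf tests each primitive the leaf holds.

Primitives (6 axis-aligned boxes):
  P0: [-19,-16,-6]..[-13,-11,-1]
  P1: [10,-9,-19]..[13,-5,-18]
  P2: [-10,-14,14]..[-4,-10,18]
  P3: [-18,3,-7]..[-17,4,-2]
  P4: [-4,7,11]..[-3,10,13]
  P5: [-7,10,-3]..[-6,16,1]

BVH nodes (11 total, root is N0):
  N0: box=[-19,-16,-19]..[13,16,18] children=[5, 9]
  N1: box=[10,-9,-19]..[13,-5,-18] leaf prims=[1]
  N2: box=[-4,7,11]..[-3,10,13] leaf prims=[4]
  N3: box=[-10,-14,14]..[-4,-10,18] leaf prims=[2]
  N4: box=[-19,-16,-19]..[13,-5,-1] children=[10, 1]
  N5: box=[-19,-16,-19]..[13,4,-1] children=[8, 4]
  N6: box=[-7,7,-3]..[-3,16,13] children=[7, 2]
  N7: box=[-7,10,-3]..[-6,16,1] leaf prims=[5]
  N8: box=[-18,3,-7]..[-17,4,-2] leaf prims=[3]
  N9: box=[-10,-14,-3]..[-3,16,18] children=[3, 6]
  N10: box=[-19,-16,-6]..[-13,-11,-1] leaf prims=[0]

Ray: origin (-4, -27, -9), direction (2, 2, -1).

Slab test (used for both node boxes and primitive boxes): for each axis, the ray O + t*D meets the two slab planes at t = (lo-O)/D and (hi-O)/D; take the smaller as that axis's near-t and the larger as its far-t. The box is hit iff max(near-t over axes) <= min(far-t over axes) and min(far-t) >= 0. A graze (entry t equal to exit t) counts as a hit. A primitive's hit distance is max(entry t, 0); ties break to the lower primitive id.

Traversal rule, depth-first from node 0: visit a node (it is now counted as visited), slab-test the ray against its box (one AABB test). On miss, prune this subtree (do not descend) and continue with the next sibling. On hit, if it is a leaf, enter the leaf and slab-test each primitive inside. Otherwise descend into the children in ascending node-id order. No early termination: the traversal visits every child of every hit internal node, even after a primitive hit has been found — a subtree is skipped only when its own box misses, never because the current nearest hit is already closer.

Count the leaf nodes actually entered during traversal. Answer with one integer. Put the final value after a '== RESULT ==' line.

Traverse from the root:
N0 x:[-15/2,17/2] y:[11/2,43/2] z:[-27,10] -> hit [11/2,17/2], descend [5, 9]
  N5 x:[-15/2,17/2] y:[11/2,31/2] z:[-8,10] -> hit [11/2,17/2], descend [4, 8]
    N4 x:[-15/2,17/2] y:[11/2,11] z:[-8,10] -> hit [11/2,17/2], descend [1, 10]
      N1 x:[7,17/2] y:[9,11] z:[9,10] -> miss, prune
      N10 x:[-15/2,-9/2] y:[11/2,8] z:[-8,-3] -> miss, prune
    N8 x:[-7,-13/2] y:[15,31/2] z:[-7,-2] -> miss, prune
  N9 x:[-3,1/2] y:[13/2,43/2] z:[-27,-6] -> miss, prune

7 AABB tests over nodes [0, 5, 4, 1, 10, 8, 9]; 0 leaves entered; closest miss.

== RESULT ==
0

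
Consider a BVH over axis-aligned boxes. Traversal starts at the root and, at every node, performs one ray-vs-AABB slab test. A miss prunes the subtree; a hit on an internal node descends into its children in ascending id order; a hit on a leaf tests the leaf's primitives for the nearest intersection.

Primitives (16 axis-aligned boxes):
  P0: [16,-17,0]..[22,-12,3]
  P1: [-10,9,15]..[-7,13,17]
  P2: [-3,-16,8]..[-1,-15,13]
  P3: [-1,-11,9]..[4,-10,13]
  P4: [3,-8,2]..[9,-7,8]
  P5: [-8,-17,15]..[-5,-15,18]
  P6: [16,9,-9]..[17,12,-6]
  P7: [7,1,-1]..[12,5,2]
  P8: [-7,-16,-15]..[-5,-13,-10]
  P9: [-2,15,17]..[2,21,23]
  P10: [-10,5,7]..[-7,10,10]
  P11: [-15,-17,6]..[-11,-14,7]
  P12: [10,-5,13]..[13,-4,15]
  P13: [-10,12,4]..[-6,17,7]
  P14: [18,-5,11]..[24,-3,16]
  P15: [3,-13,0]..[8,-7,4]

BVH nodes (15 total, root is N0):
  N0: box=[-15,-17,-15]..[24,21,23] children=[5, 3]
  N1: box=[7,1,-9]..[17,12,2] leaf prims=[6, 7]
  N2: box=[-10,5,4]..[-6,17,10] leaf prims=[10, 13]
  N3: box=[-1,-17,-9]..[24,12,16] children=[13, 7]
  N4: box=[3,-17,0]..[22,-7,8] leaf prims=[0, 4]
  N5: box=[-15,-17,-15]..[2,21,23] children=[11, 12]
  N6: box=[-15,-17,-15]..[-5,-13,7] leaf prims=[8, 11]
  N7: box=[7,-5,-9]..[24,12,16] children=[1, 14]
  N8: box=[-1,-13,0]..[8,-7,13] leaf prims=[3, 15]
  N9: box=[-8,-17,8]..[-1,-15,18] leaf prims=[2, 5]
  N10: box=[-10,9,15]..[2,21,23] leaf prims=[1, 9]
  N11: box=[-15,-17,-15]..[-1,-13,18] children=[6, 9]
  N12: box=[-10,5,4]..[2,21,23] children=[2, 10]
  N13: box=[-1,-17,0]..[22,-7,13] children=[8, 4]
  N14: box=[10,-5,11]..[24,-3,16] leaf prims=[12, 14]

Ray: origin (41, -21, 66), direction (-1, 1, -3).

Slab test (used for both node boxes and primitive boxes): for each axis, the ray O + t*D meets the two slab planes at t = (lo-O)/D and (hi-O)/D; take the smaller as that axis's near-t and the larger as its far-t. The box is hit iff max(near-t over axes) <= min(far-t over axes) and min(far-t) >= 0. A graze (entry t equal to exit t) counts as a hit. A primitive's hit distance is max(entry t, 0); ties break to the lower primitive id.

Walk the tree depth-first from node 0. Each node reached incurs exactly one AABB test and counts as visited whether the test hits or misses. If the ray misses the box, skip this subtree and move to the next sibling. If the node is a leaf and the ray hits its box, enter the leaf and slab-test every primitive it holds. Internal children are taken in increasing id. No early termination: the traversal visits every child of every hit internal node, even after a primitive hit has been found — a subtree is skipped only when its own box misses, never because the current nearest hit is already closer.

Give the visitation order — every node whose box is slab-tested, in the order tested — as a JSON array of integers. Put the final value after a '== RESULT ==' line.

Traverse from the root:
N0 x:[17,56] y:[4,42] z:[43/3,27] -> hit [17,27], descend [3, 5]
  N3 x:[17,42] y:[4,33] z:[50/3,25] -> hit [17,25], descend [7, 13]
    N7 x:[17,34] y:[16,33] z:[50/3,25] -> hit [17,25], descend [1, 14]
      N1 x:[24,34] y:[22,33] z:[64/3,25] -> hit [24,25] leaf, test {P6(miss), P7(miss)}
      N14 x:[17,31] y:[16,18] z:[50/3,55/3] -> hit [17,18] leaf, test {P12(miss), P14@t=17}
    N13 x:[19,42] y:[4,14] z:[53/3,22] -> miss, prune
  N5 x:[39,56] y:[4,42] z:[43/3,27] -> miss, prune

Summary -> nodes [0, 3, 7, 1, 14, 13, 5]; box-tests=7; leaf-entries=2; first=P14

== RESULT ==
[0, 3, 7, 1, 14, 13, 5]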